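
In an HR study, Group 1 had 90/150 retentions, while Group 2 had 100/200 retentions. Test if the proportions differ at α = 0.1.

p̂₁ = 0.6, p̂₂ = 0.5, pooled p̂ = 0.543. z = 1.858. Critical: ±1.645. Reject H₀.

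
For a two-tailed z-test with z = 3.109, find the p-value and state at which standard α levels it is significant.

p = 2·P(Z > |3.109|) = 2·(1 - Φ(3.109)) ≈ 0.0019. Significant at α = 0.1; Significant at α = 0.05; Significant at α = 0.01.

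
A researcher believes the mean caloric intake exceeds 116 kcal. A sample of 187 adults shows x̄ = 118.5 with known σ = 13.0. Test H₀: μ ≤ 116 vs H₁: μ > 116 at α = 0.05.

z = 2.63. Critical value: 1.645. Reject H₀.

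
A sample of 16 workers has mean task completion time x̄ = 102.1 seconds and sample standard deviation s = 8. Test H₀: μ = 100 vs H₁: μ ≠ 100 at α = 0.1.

t = (x̄ - μ₀)/(s/√n) = (102.1 - 100)/(8/√16) = 1.05. df = 15, critical t = ±1.753. Fail to reject H₀.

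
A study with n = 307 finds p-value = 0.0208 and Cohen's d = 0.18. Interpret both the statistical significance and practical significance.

Statistically significant (p = 0.0208 < 0.05). Cohen's d = 0.18 indicates a very small effect size. Both statistical and practical significance should be considered.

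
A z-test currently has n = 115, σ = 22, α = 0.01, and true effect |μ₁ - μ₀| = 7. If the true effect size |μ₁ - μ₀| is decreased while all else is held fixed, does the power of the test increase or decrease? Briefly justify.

Power decreases: a smaller true effect decreases the non-centrality λ = |μ₁ - μ₀|/(σ/√n).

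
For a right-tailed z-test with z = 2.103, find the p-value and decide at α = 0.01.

p = P(Z > 2.103) = 1 - Φ(2.103) ≈ 0.0177. Since p ≥ 0.01, fail to reject H₀ (not significant) at α = 0.01.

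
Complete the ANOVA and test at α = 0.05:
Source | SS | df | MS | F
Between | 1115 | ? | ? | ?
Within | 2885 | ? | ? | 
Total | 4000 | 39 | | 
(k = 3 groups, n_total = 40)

df_between = 2, df_within = 37. MS_between = 557.5, MS_within = 77.97. F = 7.15, F_crit ≈ 3.252. Reject H₀.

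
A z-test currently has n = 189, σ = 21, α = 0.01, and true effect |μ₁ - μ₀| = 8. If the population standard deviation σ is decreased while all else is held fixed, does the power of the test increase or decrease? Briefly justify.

Power increases: a smaller σ shrinks the standard error σ/√n, moving the sampling distribution under H₁ further from the critical value.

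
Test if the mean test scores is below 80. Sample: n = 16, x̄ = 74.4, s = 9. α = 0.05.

t = (74.4 - 80)/(9/√16) = -2.489, df = 15. Critical t = -1.753. Reject H₀.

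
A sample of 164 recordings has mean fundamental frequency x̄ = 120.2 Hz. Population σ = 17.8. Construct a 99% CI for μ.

CI = x̄ ± z*(σ/√n) = 120.2 ± 2.576(17.8/√164) = 120.2 ± 3.58 = (116.62, 123.78)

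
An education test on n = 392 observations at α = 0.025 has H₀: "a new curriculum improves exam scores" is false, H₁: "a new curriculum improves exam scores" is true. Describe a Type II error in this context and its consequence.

Type II error: failing to reject H₀ when it is false — concluding that a new curriculum improves exam scores is not supported when in fact it is. Consequence: keeping the old curriculum when the new one would have helped students.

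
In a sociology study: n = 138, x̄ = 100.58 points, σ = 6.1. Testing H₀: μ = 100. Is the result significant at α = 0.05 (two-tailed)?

z = (100.58 - 100)/(6.1/√138) = 1.117. Since |z| ≤ 1.96, not significant at α = 0.05.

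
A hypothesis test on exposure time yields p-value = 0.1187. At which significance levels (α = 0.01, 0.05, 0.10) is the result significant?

p = 0.1187. Not significant at any of the given levels.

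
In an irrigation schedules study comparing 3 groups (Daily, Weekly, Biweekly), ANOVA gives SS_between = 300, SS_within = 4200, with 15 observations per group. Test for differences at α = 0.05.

df_between = 2, df_within = 42. F = MS_between/MS_within = 150.0/100.0 = 1.5. F_crit ≈ 3.22. Fail to reject H₀.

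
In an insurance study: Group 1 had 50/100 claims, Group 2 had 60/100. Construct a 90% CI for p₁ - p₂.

p̂₁ = 0.5, p̂₂ = 0.6. Difference = -0.1. CI = (-0.215, 0.015)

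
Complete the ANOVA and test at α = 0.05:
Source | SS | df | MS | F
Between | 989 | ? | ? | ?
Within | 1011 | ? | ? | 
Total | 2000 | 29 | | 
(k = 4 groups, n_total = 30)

df_between = 3, df_within = 26. MS_between = 329.67, MS_within = 38.88. F = 8.478, F_crit ≈ 2.975. Reject H₀.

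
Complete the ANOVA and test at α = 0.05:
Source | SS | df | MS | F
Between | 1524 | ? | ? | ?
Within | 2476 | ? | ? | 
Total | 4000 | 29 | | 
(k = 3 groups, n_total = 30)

df_between = 2, df_within = 27. MS_between = 762.0, MS_within = 91.7. F = 8.309, F_crit ≈ 3.354. Reject H₀.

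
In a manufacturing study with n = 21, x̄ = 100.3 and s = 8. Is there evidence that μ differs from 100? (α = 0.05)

t = (x̄ - μ₀)/(s/√n) = (100.3 - 100)/(8/√21) = 0.172. df = 20, critical t = ±2.086. Fail to reject H₀.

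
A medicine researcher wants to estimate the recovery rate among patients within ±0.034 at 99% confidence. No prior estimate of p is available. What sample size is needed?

Conservative approach: use p = 0.5 (maximizes p(1-p) = 0.25). n = z²(0.25)/E² = 2.576²×0.25/0.034² = 1435.1 → n = 1436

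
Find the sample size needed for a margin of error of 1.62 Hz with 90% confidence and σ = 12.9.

n = (z*σ/E)² = (1.645×12.9/1.62)² = 171.6 → n = 172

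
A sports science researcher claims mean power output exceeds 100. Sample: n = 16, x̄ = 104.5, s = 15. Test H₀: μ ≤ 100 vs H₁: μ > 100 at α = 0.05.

t = (104.5 - 100)/(15/√16) = 1.2, df = 15. Critical t = 1.753. Fail to reject H₀.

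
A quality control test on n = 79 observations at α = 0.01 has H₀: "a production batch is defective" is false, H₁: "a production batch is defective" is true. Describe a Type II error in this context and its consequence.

Type II error: failing to reject H₀ when it is false — concluding that a production batch is defective is not supported when in fact it is. Consequence: shipping a defective batch — faulty products reach customers.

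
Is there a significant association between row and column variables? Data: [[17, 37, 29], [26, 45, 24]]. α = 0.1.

χ² = 2.338. df = 2, critical = 4.605. Fail to reject H₀. No evidence of dependence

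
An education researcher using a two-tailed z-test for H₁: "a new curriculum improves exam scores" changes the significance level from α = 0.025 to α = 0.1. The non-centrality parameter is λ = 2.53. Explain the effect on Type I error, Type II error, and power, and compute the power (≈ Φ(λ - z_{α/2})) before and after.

Increasing α from 0.025 to 0.1:
• Type I error rate increases (α is the Type I rate by definition).
• Critical value moves from z_{α/2} = 2.241 to 1.645, so power = Φ(λ - z_{α/2}) goes from Φ(2.53 - 2.241) = 0.614 to Φ(2.53 - 1.645) = 0.812.
• Type II error rate β = 1 - power therefore decreases (0.386 → 0.188).
Appropriate when false negatives are costly — here, keeping the old curriculum when the new one would have helped students.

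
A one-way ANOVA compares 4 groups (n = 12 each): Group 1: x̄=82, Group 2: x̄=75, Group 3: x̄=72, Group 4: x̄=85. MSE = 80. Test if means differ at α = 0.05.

Grand mean = 78.5. SS_between = 1308.0, MS_between = 436.0. F = 5.45, F_crit ≈ 2.816. Reject H₀.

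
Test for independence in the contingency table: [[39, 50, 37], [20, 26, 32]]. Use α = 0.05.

χ² = 2.928. df = 2, critical = 5.991. Fail to reject H₀. No evidence of dependence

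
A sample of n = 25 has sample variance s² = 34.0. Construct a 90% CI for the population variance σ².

df = 24. χ²_{0.05} = 36.415, χ²_{0.95} = 13.848. CI for σ² = ((n-1)s²/χ²_{α/2}, (n-1)s²/χ²_{1-α/2}) = (24·34.0/36.415, 24·34.0/13.848) = (22.41, 58.93)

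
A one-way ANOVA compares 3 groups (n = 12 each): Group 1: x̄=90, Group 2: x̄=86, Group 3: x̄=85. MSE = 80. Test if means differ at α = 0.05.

Grand mean = 87.0. SS_between = 168.0, MS_between = 84.0. F = 1.05, F_crit ≈ 3.285. Fail to reject H₀.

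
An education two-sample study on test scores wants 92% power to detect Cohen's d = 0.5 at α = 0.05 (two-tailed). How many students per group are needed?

z_{α/2} = 1.96, z_β = Φ⁻¹(0.92) = 1.405. For medium effect (d = 0.5): n per group = 2(z_{α/2} + z_β)²/d² = 2(1.96 + 1.405)²/0.5² = 90.6 → 91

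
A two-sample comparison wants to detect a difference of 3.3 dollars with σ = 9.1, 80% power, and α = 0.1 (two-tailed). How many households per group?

n per group = 2(z_α/2 + z_β)²σ²/d² = 2×(1.645 + 0.84)²×9.1²/3.3² = 93.9 → n = 94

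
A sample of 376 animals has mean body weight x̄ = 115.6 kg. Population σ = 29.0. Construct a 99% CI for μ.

CI = x̄ ± z*(σ/√n) = 115.6 ± 2.576(29.0/√376) = 115.6 ± 3.85 = (111.75, 119.45)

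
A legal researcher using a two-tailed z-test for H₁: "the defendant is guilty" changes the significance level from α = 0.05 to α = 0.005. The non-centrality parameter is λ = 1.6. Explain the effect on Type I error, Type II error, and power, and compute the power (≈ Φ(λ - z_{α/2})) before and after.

Decreasing α from 0.05 to 0.005:
• Type I error rate decreases (α is the Type I rate by definition).
• Critical value moves from z_{α/2} = 1.96 to 2.807, so power = Φ(λ - z_{α/2}) goes from Φ(1.6 - 1.96) = 0.359 to Φ(1.6 - 2.807) = 0.114.
• Type II error rate β = 1 - power therefore increases (0.641 → 0.886).
Appropriate when false positives are costly — here, convicting an innocent person.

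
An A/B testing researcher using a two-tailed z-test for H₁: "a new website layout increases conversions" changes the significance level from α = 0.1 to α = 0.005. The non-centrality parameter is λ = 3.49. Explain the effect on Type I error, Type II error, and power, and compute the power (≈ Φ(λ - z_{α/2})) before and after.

Decreasing α from 0.1 to 0.005:
• Type I error rate decreases (α is the Type I rate by definition).
• Critical value moves from z_{α/2} = 1.645 to 2.807, so power = Φ(λ - z_{α/2}) goes from Φ(3.49 - 1.645) = 0.967 to Φ(3.49 - 2.807) = 0.753.
• Type II error rate β = 1 - power therefore increases (0.033 → 0.247).
Appropriate when false positives are costly — here, rolling out a layout that doesn't actually help — wasted engineering effort.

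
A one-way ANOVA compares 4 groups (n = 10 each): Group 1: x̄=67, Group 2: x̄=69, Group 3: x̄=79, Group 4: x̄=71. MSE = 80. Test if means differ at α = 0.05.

Grand mean = 71.5. SS_between = 830.0, MS_between = 276.67. F = 3.458, F_crit ≈ 2.866. Reject H₀.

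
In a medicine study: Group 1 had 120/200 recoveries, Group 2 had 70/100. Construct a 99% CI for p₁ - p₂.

p̂₁ = 0.6, p̂₂ = 0.7. Difference = -0.1. CI = (-0.248, 0.048)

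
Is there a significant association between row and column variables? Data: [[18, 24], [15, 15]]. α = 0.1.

χ² = 0.36. df = 1, critical = 2.706. Fail to reject H₀. No evidence of dependence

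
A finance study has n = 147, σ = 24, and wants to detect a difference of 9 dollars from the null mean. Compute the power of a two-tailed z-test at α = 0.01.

SE = σ/√n = 24/√147 = 1.979. Non-centrality λ = d/SE = 9/1.979 = 4.547. Power ≈ Φ(λ - z_{α/2}) = Φ(4.547 - 2.576) = Φ(1.971) = 0.976.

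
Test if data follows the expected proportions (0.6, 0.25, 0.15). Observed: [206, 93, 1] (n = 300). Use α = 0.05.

Expected: [180.0, 75.0, 45.0]. χ² = 51.098. df = 2, critical = 5.991. Reject H₀.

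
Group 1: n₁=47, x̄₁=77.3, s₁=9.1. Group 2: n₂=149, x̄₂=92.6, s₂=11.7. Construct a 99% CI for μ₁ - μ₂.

Difference = -15.3. SE = √(9.1²/47 + 11.7²/149) = 1.637. CI = (-19.52, -11.08)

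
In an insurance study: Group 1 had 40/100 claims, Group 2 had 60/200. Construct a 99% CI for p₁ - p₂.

p̂₁ = 0.4, p̂₂ = 0.3. Difference = 0.1. CI = (-0.051, 0.251)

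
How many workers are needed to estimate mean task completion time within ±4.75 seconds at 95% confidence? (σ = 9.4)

n = (z*σ/E)² = (1.96×9.4/4.75)² = 15.04 → n = 16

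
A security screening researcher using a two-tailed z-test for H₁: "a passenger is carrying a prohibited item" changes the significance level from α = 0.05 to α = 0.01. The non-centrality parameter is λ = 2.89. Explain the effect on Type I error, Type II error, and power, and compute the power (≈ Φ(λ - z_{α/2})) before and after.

Decreasing α from 0.05 to 0.01:
• Type I error rate decreases (α is the Type I rate by definition).
• Critical value moves from z_{α/2} = 1.96 to 2.576, so power = Φ(λ - z_{α/2}) goes from Φ(2.89 - 1.96) = 0.824 to Φ(2.89 - 2.576) = 0.623.
• Type II error rate β = 1 - power therefore increases (0.176 → 0.377).
Appropriate when false positives are costly — here, detaining an innocent passenger — delay and inconvenience.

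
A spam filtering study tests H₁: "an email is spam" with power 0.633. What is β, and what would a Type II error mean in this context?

β = 1 - power = 1 - 0.633 = 0.367. A Type II error is failing to reject H₀ when H₀ is false (false negative) — here, failing to conclude that an email is spam when in fact it is true. Consequence: a spam email lands in the inbox.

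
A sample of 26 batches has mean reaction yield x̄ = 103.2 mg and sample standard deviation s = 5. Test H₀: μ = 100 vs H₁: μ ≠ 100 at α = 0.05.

t = (x̄ - μ₀)/(s/√n) = (103.2 - 100)/(5/√26) = 3.263. df = 25, critical t = ±2.06. Reject H₀.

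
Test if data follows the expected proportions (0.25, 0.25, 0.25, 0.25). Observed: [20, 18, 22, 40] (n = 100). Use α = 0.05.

Expected: [25.0, 25.0, 25.0, 25.0]. χ² = 12.32. df = 3, critical = 7.815. Reject H₀.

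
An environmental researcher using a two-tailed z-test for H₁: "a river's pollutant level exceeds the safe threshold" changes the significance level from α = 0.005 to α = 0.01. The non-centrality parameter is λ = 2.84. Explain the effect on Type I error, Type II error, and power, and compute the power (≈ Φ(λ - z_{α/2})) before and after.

Increasing α from 0.005 to 0.01:
• Type I error rate increases (α is the Type I rate by definition).
• Critical value moves from z_{α/2} = 2.807 to 2.576, so power = Φ(λ - z_{α/2}) goes from Φ(2.84 - 2.807) = 0.513 to Φ(2.84 - 2.576) = 0.604.
• Type II error rate β = 1 - power therefore decreases (0.487 → 0.396).
Appropriate when false negatives are costly — here, allowing unsafe pollution to continue.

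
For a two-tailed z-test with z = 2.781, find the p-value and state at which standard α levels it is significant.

p = 2·P(Z > |2.781|) = 2·(1 - Φ(2.781)) ≈ 0.0054. Significant at α = 0.1; Significant at α = 0.05; Significant at α = 0.01.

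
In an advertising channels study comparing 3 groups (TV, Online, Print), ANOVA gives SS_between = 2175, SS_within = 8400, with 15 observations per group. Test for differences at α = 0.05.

df_between = 2, df_within = 42. F = MS_between/MS_within = 1087.5/200.0 = 5.438. F_crit ≈ 3.22. Reject H₀. At least one mean differs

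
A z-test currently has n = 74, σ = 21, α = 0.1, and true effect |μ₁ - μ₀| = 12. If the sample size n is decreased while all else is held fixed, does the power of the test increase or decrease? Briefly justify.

Power decreases: a smaller n inflates the standard error σ/√n, pulling the sampling distribution under H₁ back toward the critical value.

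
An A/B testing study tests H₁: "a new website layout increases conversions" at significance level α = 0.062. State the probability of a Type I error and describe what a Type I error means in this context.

P(Type I error) = α = 0.062. A Type I error is rejecting H₀ when H₀ is actually true (false positive) — here, concluding that a new website layout increases conversions when in fact this is not the case. Consequence: rolling out a layout that doesn't actually help — wasted engineering effort.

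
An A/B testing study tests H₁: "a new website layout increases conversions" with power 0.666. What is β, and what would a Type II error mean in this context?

β = 1 - power = 1 - 0.666 = 0.334. A Type II error is failing to reject H₀ when H₀ is false (false negative) — here, failing to conclude that a new website layout increases conversions when in fact it is true. Consequence: discarding a layout that would have improved conversions — lost revenue.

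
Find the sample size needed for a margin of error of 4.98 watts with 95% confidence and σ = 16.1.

n = (z*σ/E)² = (1.96×16.1/4.98)² = 40.2 → n = 41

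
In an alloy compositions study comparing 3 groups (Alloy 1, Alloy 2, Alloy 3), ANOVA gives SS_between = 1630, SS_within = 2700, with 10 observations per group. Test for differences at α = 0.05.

df_between = 2, df_within = 27. F = MS_between/MS_within = 815.0/100.0 = 8.15. F_crit ≈ 3.354. Reject H₀. At least one mean differs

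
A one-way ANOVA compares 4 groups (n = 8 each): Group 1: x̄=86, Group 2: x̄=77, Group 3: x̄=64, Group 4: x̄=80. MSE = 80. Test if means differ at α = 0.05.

Grand mean = 76.75. SS_between = 2070.0, MS_between = 690.0. F = 8.625, F_crit ≈ 2.947. Reject H₀.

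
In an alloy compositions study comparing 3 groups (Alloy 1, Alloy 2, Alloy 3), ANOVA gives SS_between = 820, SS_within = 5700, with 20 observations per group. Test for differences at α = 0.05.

df_between = 2, df_within = 57. F = MS_between/MS_within = 410.0/100.0 = 4.1. F_crit ≈ 3.159. Reject H₀. At least one mean differs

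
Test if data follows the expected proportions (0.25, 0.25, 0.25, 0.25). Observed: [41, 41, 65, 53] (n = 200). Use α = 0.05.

Expected: [50.0, 50.0, 50.0, 50.0]. χ² = 7.92. df = 3, critical = 7.815. Reject H₀.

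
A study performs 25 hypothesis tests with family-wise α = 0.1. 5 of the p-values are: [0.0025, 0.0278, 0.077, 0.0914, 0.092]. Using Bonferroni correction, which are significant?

Bonferroni α = 0.1/25 = 0.004. Significant p-values: [0.0025]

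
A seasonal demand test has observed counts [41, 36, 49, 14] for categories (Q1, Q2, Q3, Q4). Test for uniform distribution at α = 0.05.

Expected = 35 each. χ² = Σ(O-E)²/E = 19.257. df = 3, critical value = 7.815. Reject H₀.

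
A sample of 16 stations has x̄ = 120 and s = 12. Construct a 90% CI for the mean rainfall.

CI = x̄ ± t*(s/√n) = 120 ± 1.753(12/√16) = (114.74, 125.26)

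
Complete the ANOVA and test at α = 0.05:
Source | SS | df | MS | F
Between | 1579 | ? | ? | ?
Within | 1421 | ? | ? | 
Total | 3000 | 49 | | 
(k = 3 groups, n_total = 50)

df_between = 2, df_within = 47. MS_between = 789.5, MS_within = 30.23. F = 26.113, F_crit ≈ 3.195. Reject H₀.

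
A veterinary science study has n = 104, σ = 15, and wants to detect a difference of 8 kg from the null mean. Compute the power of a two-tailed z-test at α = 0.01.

SE = σ/√n = 15/√104 = 1.471. Non-centrality λ = d/SE = 8/1.471 = 5.439. Power ≈ Φ(λ - z_{α/2}) = Φ(5.439 - 2.576) = Φ(2.863) = 0.998.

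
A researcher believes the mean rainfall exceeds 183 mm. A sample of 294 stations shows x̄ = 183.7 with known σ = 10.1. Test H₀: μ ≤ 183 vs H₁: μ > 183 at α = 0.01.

z = 1.188. Critical value: 2.33. Fail to reject H₀.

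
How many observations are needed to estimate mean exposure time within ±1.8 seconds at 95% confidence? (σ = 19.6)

n = (z*σ/E)² = (1.96×19.6/1.8)² = 455.5 → n = 456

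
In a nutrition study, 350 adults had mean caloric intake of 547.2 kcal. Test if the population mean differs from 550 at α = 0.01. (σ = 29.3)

z = (x̄ - μ₀)/(σ/√n) = (547.2 - 550)/(29.3/√350) = -1.788. Critical value: ±2.576. Since |-1.788| ≤ 2.576, Fail to reject H₀.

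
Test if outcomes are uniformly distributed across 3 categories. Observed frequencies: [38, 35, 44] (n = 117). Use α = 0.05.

Expected = 39 each. χ² = Σ(O-E)²/E = 1.077. df = 2, critical value = 5.991. Fail to reject H₀.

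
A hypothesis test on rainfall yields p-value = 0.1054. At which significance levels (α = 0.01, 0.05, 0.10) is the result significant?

p = 0.1054. Not significant at any of the given levels.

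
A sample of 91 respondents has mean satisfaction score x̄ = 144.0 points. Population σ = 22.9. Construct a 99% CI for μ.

CI = x̄ ± z*(σ/√n) = 144.0 ± 2.576(22.9/√91) = 144.0 ± 6.18 = (137.82, 150.18)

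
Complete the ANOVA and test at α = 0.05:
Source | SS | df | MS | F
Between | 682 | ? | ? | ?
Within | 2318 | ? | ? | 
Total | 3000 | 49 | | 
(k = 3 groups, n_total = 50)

df_between = 2, df_within = 47. MS_between = 341.0, MS_within = 49.32. F = 6.914, F_crit ≈ 3.195. Reject H₀.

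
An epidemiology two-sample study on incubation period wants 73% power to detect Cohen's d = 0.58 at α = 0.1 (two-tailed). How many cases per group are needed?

z_{α/2} = 1.645, z_β = Φ⁻¹(0.73) = 0.613. For medium effect (d = 0.58): n per group = 2(z_{α/2} + z_β)²/d² = 2(1.645 + 0.613)²/0.58² = 30.3 → 31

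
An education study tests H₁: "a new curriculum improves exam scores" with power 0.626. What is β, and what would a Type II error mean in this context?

β = 1 - power = 1 - 0.626 = 0.374. A Type II error is failing to reject H₀ when H₀ is false (false negative) — here, failing to conclude that a new curriculum improves exam scores when in fact it is true. Consequence: keeping the old curriculum when the new one would have helped students.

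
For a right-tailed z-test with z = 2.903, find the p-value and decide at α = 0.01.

p = P(Z > 2.903) = 1 - Φ(2.903) ≈ 0.0018. Since p < 0.01, reject H₀ (significant) at α = 0.01.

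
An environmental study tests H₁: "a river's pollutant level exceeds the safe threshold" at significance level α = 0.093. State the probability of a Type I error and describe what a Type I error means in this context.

P(Type I error) = α = 0.093. A Type I error is rejecting H₀ when H₀ is actually true (false positive) — here, concluding that a river's pollutant level exceeds the safe threshold when in fact this is not the case. Consequence: shutting down a compliant factory unnecessarily.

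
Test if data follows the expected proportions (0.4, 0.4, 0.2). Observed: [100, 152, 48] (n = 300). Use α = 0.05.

Expected: [120.0, 120.0, 60.0]. χ² = 14.267. df = 2, critical = 5.991. Reject H₀.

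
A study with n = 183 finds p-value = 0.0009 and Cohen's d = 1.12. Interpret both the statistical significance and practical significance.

Statistically significant (p = 0.0009 < 0.05). Cohen's d = 1.12 indicates a large effect size. Both statistical and practical significance should be considered.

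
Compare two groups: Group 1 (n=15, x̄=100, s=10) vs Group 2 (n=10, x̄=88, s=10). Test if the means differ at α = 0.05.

Pooled sp = 10.0. t = 2.939, df = 23. Critical t = ±2.069. Reject H₀.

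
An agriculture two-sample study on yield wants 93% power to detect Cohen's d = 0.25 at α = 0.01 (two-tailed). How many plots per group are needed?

z_{α/2} = 2.576, z_β = Φ⁻¹(0.93) = 1.476. For small effect (d = 0.25): n per group = 2(z_{α/2} + z_β)²/d² = 2(2.576 + 1.476)²/0.25² = 525.4 → 526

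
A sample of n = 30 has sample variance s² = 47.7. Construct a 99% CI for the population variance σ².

df = 29. χ²_{0.005} = 52.336, χ²_{0.995} = 13.121. CI for σ² = ((n-1)s²/χ²_{α/2}, (n-1)s²/χ²_{1-α/2}) = (29·47.7/52.336, 29·47.7/13.121) = (26.43, 105.43)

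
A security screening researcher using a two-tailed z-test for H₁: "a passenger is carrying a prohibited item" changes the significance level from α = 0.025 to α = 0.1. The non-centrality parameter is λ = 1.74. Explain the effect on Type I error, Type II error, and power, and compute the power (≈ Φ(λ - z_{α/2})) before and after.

Increasing α from 0.025 to 0.1:
• Type I error rate increases (α is the Type I rate by definition).
• Critical value moves from z_{α/2} = 2.241 to 1.645, so power = Φ(λ - z_{α/2}) goes from Φ(1.74 - 2.241) = 0.308 to Φ(1.74 - 1.645) = 0.538.
• Type II error rate β = 1 - power therefore decreases (0.692 → 0.462).
Appropriate when false negatives are costly — here, letting a prohibited item through — security breach.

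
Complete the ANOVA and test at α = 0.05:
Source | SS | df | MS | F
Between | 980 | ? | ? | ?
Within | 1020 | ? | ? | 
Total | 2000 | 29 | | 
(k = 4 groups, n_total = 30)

df_between = 3, df_within = 26. MS_between = 326.67, MS_within = 39.23. F = 8.327, F_crit ≈ 2.975. Reject H₀.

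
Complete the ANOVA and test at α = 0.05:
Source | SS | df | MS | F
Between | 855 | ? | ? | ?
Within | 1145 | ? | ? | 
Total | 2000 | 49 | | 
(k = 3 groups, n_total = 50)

df_between = 2, df_within = 47. MS_between = 427.5, MS_within = 24.36. F = 17.548, F_crit ≈ 3.195. Reject H₀.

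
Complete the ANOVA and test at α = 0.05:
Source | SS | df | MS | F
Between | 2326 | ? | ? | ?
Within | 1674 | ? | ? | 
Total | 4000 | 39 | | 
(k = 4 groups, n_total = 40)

df_between = 3, df_within = 36. MS_between = 775.33, MS_within = 46.5. F = 16.674, F_crit ≈ 2.866. Reject H₀.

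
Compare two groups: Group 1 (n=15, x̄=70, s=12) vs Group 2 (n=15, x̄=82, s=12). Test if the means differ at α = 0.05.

Pooled sp = 12.0. t = -2.739, df = 28. Critical t = ±2.048. Reject H₀.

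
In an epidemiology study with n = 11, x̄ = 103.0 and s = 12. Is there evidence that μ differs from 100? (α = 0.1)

t = (x̄ - μ₀)/(s/√n) = (103.0 - 100)/(12/√11) = 0.829. df = 10, critical t = ±1.812. Fail to reject H₀.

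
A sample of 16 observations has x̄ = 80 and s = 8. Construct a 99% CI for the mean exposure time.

CI = x̄ ± t*(s/√n) = 80 ± 2.947(8/√16) = (74.11, 85.89)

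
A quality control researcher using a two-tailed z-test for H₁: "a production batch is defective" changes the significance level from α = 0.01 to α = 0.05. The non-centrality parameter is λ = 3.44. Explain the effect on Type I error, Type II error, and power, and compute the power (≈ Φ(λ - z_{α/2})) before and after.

Increasing α from 0.01 to 0.05:
• Type I error rate increases (α is the Type I rate by definition).
• Critical value moves from z_{α/2} = 2.576 to 1.96, so power = Φ(λ - z_{α/2}) goes from Φ(3.44 - 2.576) = 0.806 to Φ(3.44 - 1.96) = 0.931.
• Type II error rate β = 1 - power therefore decreases (0.194 → 0.069).
Appropriate when false negatives are costly — here, shipping a defective batch — faulty products reach customers.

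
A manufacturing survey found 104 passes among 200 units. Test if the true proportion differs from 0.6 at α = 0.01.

p̂ = 0.52, p₀ = 0.6. z = (p̂ - p₀)/√(p₀(1-p₀)/n) = -2.309. Critical: ±2.576. Fail to reject H₀.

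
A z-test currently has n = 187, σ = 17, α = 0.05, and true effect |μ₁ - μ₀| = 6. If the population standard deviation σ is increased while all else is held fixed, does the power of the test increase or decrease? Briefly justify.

Power decreases: a larger σ inflates the standard error σ/√n, pulling the sampling distribution under H₁ back toward the critical value.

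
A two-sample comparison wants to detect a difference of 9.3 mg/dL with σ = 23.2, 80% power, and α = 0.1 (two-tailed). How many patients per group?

n per group = 2(z_α/2 + z_β)²σ²/d² = 2×(1.645 + 0.84)²×23.2²/9.3² = 76.9 → n = 77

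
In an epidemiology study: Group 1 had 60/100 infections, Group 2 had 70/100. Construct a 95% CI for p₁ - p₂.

p̂₁ = 0.6, p̂₂ = 0.7. Difference = -0.1. CI = (-0.231, 0.031)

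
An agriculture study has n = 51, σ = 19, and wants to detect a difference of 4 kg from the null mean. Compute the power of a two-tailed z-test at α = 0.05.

SE = σ/√n = 19/√51 = 2.661. Non-centrality λ = d/SE = 4/2.661 = 1.503. Power ≈ Φ(λ - z_{α/2}) = Φ(1.503 - 1.96) = Φ(-0.457) = 0.324.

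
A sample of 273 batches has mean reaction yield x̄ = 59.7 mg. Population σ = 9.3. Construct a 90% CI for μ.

CI = x̄ ± z*(σ/√n) = 59.7 ± 1.645(9.3/√273) = 59.7 ± 0.93 = (58.77, 60.63)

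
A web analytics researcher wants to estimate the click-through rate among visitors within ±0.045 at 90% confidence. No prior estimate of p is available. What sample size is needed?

Conservative approach: use p = 0.5 (maximizes p(1-p) = 0.25). n = z²(0.25)/E² = 1.645²×0.25/0.045² = 334.1 → n = 335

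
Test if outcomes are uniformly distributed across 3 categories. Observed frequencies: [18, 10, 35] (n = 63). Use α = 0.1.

Expected = 21 each. χ² = Σ(O-E)²/E = 15.524. df = 2, critical value = 4.605. Reject H₀.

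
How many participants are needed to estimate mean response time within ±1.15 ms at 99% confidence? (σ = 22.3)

n = (z*σ/E)² = (2.576×22.3/1.15)² = 2495.2 → n = 2496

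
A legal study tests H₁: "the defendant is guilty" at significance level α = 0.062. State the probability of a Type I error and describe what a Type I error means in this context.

P(Type I error) = α = 0.062. A Type I error is rejecting H₀ when H₀ is actually true (false positive) — here, concluding that the defendant is guilty when in fact this is not the case. Consequence: convicting an innocent person.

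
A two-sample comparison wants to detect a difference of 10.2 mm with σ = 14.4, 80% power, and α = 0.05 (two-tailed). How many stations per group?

n per group = 2(z_α/2 + z_β)²σ²/d² = 2×(1.96 + 0.84)²×14.4²/10.2² = 31.3 → n = 32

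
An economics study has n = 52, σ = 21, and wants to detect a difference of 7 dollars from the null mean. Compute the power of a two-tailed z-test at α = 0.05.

SE = σ/√n = 21/√52 = 2.912. Non-centrality λ = d/SE = 7/2.912 = 2.404. Power ≈ Φ(λ - z_{α/2}) = Φ(2.404 - 1.96) = Φ(0.444) = 0.671.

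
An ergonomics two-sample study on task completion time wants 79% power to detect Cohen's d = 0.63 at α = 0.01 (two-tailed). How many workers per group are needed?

z_{α/2} = 2.576, z_β = Φ⁻¹(0.79) = 0.806. For medium effect (d = 0.63): n per group = 2(z_{α/2} + z_β)²/d² = 2(2.576 + 0.806)²/0.63² = 57.6 → 58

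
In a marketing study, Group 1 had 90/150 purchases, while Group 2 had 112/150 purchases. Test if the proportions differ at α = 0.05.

p̂₁ = 0.6, p̂₂ = 0.747, pooled p̂ = 0.673. z = -2.708. Critical: ±1.96. Reject H₀.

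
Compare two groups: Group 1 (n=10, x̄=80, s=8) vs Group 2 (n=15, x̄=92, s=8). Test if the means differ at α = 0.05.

Pooled sp = 8.0. t = -3.674, df = 23. Critical t = ±2.069. Reject H₀.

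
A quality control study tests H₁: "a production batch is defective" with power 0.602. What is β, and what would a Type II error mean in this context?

β = 1 - power = 1 - 0.602 = 0.398. A Type II error is failing to reject H₀ when H₀ is false (false negative) — here, failing to conclude that a production batch is defective when in fact it is true. Consequence: shipping a defective batch — faulty products reach customers.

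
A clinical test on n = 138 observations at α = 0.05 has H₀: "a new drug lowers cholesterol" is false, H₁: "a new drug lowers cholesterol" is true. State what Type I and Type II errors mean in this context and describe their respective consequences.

Type I (false positive): concluding that a new drug lowers cholesterol when it is not — approving an ineffective drug — patients take a useless medication and may skip effective alternatives. Type II (false negative): failing to conclude that a new drug lowers cholesterol when it is — shelving an effective drug — patients miss out on a treatment that would have helped. Which is costlier depends on domain priorities and is a judgement call rather than a statistical fact.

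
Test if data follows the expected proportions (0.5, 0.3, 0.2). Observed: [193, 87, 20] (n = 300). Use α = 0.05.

Expected: [150.0, 90.0, 60.0]. χ² = 39.093. df = 2, critical = 5.991. Reject H₀.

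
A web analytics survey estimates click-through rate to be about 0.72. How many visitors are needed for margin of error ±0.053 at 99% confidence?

n = z²p(1-p)/E² = 2.576²×0.72×0.28/0.053² = 476.2 → n = 477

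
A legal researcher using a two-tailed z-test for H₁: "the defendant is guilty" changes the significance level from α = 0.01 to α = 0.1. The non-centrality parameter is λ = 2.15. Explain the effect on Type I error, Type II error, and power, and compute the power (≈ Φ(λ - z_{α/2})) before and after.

Increasing α from 0.01 to 0.1:
• Type I error rate increases (α is the Type I rate by definition).
• Critical value moves from z_{α/2} = 2.576 to 1.645, so power = Φ(λ - z_{α/2}) goes from Φ(2.15 - 2.576) = 0.335 to Φ(2.15 - 1.645) = 0.693.
• Type II error rate β = 1 - power therefore decreases (0.665 → 0.307).
Appropriate when false negatives are costly — here, acquitting a guilty person.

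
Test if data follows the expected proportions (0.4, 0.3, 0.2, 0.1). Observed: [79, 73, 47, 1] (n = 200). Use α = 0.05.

Expected: [80.0, 60.0, 40.0, 20.0]. χ² = 22.104. df = 3, critical = 7.815. Reject H₀.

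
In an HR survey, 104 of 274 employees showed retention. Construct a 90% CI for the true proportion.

p̂ = 0.38. CI = p̂ ± z*√(p̂(1-p̂)/n) = (0.331, 0.428)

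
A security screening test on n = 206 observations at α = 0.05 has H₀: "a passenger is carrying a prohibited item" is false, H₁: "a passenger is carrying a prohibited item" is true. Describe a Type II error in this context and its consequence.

Type II error: failing to reject H₀ when it is false — concluding that a passenger is carrying a prohibited item is not supported when in fact it is. Consequence: letting a prohibited item through — security breach.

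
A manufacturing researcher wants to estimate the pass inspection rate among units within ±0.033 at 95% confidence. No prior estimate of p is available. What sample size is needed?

Conservative approach: use p = 0.5 (maximizes p(1-p) = 0.25). n = z²(0.25)/E² = 1.96²×0.25/0.033² = 881.9 → n = 882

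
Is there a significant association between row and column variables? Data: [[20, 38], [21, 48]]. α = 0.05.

χ² = 0.236. df = 1, critical = 3.841. Fail to reject H₀. No evidence of dependence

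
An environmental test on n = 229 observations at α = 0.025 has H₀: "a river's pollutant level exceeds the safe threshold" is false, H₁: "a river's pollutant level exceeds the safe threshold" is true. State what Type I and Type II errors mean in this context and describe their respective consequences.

Type I (false positive): concluding that a river's pollutant level exceeds the safe threshold when it is not — shutting down a compliant factory unnecessarily. Type II (false negative): failing to conclude that a river's pollutant level exceeds the safe threshold when it is — allowing unsafe pollution to continue. Which is costlier depends on domain priorities and is a judgement call rather than a statistical fact.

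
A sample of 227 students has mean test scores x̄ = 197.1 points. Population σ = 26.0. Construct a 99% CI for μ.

CI = x̄ ± z*(σ/√n) = 197.1 ± 2.576(26.0/√227) = 197.1 ± 4.45 = (192.65, 201.55)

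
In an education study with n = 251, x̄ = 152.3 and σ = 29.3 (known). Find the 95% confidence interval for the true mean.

CI = x̄ ± z*(σ/√n) = 152.3 ± 1.96(29.3/√251) = 152.3 ± 3.62 = (148.68, 155.92)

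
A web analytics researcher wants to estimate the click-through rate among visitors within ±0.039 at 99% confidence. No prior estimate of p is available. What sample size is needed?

Conservative approach: use p = 0.5 (maximizes p(1-p) = 0.25). n = z²(0.25)/E² = 2.576²×0.25/0.039² = 1090.7 → n = 1091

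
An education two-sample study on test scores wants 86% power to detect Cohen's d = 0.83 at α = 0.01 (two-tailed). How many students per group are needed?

z_{α/2} = 2.576, z_β = Φ⁻¹(0.86) = 1.08. For large effect (d = 0.83): n per group = 2(z_{α/2} + z_β)²/d² = 2(2.576 + 1.08)²/0.83² = 38.8 → 39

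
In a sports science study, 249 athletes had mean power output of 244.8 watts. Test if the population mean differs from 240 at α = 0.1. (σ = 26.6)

z = (x̄ - μ₀)/(σ/√n) = (244.8 - 240)/(26.6/√249) = 2.847. Critical value: ±1.645. Since |2.847| > 1.645, Reject H₀.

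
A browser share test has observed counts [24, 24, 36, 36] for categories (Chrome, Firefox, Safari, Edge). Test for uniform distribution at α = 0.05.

Expected = 30 each. χ² = Σ(O-E)²/E = 4.8. df = 3, critical value = 7.815. Fail to reject H₀.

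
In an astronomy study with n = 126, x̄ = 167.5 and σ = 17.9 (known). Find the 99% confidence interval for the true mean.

CI = x̄ ± z*(σ/√n) = 167.5 ± 2.576(17.9/√126) = 167.5 ± 4.11 = (163.39, 171.61)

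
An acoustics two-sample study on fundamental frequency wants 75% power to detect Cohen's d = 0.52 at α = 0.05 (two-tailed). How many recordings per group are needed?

z_{α/2} = 1.96, z_β = Φ⁻¹(0.75) = 0.674. For medium effect (d = 0.52): n per group = 2(z_{α/2} + z_β)²/d² = 2(1.96 + 0.674)²/0.52² = 51.3 → 52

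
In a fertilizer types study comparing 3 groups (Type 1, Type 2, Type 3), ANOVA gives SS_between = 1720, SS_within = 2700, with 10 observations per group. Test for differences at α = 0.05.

df_between = 2, df_within = 27. F = MS_between/MS_within = 860.0/100.0 = 8.6. F_crit ≈ 3.354. Reject H₀. At least one mean differs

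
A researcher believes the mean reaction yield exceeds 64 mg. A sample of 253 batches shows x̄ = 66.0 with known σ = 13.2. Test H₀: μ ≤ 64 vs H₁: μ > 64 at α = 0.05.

z = 2.41. Critical value: 1.645. Reject H₀.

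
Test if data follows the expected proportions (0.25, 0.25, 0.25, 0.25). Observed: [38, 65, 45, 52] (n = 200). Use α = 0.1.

Expected: [50.0, 50.0, 50.0, 50.0]. χ² = 7.96. df = 3, critical = 6.251. Reject H₀.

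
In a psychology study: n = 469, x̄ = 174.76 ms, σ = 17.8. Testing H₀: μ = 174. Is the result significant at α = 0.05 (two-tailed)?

z = (174.76 - 174)/(17.8/√469) = 0.925. Since |z| ≤ 1.96, not significant at α = 0.05.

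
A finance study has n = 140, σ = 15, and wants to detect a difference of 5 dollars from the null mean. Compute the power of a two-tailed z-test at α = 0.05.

SE = σ/√n = 15/√140 = 1.268. Non-centrality λ = d/SE = 5/1.268 = 3.944. Power ≈ Φ(λ - z_{α/2}) = Φ(3.944 - 1.96) = Φ(1.984) = 0.976.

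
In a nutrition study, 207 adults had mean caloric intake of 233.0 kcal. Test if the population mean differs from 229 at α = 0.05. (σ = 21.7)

z = (x̄ - μ₀)/(σ/√n) = (233.0 - 229)/(21.7/√207) = 2.652. Critical value: ±1.96. Since |2.652| > 1.96, Reject H₀.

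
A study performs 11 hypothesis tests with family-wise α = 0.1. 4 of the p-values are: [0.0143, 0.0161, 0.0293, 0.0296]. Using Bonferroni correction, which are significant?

Bonferroni α = 0.1/11 = 0.00909. None of the given p-values are significant.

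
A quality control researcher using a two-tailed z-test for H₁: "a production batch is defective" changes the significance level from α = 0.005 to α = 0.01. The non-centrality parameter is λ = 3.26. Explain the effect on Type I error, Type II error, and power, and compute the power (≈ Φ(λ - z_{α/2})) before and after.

Increasing α from 0.005 to 0.01:
• Type I error rate increases (α is the Type I rate by definition).
• Critical value moves from z_{α/2} = 2.807 to 2.576, so power = Φ(λ - z_{α/2}) goes from Φ(3.26 - 2.807) = 0.675 to Φ(3.26 - 2.576) = 0.753.
• Type II error rate β = 1 - power therefore decreases (0.325 → 0.247).
Appropriate when false negatives are costly — here, shipping a defective batch — faulty products reach customers.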